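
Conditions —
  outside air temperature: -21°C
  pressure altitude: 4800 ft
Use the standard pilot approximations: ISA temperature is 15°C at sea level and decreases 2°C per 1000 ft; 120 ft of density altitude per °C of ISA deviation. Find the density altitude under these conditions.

ISA temperature at 4800 ft = 15 − 2 × (4800/1000) = 5.4°C.
ISA deviation = -21 − 5.4 = -26.4°C.
Density altitude = 4800 + 120 × (-26.4) = 4800 + (-3168) = 1632 ft.

1632 ft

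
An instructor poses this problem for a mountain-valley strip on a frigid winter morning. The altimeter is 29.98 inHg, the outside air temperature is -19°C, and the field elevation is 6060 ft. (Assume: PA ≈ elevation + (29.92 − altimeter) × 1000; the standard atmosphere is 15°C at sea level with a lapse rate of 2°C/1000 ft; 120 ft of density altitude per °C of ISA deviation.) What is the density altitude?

3360 ft

Pressure altitude = 6060 + (29.92 − 29.98) × 1000 = 6060 + (-60) = 6000 ft.
ISA temperature at 6000 ft = 15 − 2 × (6000/1000) = 3°C.
ISA deviation = -19 − 3 = -22°C.
Density altitude = 6000 + 120 × (-22) = 3360 ft.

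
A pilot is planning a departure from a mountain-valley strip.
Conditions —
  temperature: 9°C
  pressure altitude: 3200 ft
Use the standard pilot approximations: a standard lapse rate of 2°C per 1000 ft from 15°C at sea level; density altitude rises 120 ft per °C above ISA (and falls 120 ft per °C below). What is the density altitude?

3248 ft

ISA temperature at 3200 ft = 15 − 2 × (3200/1000) = 8.6°C.
ISA deviation = 9 − 8.6 = +0.4°C.
Density altitude = 3200 + 120 × (0.4) = 3200 + (+48) = 3248 ft.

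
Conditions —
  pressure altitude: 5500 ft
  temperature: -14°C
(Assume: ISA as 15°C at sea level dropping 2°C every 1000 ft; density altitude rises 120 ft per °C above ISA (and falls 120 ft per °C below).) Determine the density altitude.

ISA temperature at 5500 ft = 15 − 2 × (5500/1000) = 4°C.
ISA deviation = -14 − 4 = -18°C.
Density altitude = 5500 + 120 × (-18) = 5500 + (-2160) = 3340 ft.

3340 ft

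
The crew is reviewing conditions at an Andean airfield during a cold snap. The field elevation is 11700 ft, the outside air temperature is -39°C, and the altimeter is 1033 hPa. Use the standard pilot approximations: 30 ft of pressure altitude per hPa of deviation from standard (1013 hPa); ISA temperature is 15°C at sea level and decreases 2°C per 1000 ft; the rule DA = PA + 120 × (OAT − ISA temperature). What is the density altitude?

Pressure altitude = 11700 + (1013 − 1033) × 30 = 11700 + (-600) = 11100 ft.
ISA temperature at 11100 ft = 15 − 2 × (11100/1000) = -7.2°C.
ISA deviation = -39 − (-7.2) = -31.8°C.
Density altitude = 11100 + 120 × (-31.8) = 7284 ft.

7284 ft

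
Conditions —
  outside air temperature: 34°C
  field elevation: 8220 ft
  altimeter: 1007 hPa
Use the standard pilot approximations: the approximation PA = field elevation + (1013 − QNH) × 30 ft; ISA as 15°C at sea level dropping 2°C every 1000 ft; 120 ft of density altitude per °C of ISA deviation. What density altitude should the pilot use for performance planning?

12696 ft

Pressure altitude = 8220 + (1013 − 1007) × 30 = 8220 + (+180) = 8400 ft.
ISA temperature at 8400 ft = 15 − 2 × (8400/1000) = -1.8°C.
ISA deviation = 34 − (-1.8) = +35.8°C.
Density altitude = 8400 + 120 × (35.8) = 12696 ft.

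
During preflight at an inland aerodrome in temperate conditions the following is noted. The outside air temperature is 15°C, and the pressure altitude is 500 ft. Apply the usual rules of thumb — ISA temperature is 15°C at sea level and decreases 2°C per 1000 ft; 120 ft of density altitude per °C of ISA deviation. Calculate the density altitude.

620 ft

ISA temperature at 500 ft = 15 − 2 × (500/1000) = 14°C.
ISA deviation = 15 − 14 = +1°C.
Density altitude = 500 + 120 × (1) = 500 + (+120) = 620 ft.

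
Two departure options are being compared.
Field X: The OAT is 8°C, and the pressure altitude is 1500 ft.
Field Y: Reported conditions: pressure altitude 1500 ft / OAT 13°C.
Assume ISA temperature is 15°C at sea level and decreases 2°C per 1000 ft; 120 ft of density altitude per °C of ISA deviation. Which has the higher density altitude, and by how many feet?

Field Y by 600 ft

Field X: ISA temp = 12°C, deviation -4°C, DA = 1500 + 120 × (-4) = 1020 ft.
Field Y: ISA temp = 12°C, deviation +1°C, DA = 1500 + 120 × 1 = 1620 ft.
Field Y is higher by 1620 − 1020 = 600 ft.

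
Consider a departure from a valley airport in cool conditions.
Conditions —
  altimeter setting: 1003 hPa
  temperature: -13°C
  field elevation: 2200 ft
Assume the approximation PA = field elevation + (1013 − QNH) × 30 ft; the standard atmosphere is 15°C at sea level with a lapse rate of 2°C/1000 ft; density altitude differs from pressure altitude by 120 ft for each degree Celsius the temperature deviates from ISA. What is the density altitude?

Pressure altitude = 2200 + (1013 − 1003) × 30 = 2200 + (+300) = 2500 ft.
ISA temperature at 2500 ft = 15 − 2 × (2500/1000) = 10°C.
ISA deviation = -13 − 10 = -23°C.
Density altitude = 2500 + 120 × (-23) = -260 ft.

-260 ft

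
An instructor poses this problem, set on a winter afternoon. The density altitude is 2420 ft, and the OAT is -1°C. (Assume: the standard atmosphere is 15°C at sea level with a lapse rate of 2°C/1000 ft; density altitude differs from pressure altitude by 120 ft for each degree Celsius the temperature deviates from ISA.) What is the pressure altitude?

3500 ft

DA = PA + 120 × (OAT − (15 − 2·PA/1000)) = PA + 120·OAT − 1800 + 0.24·PA = 1.24·PA + 120·OAT − 1800.
So 1.24·PA = 2420 − 120 × (-1) + 1800 = 4340.
PA = 4340 / 1.24 = 3500 ft.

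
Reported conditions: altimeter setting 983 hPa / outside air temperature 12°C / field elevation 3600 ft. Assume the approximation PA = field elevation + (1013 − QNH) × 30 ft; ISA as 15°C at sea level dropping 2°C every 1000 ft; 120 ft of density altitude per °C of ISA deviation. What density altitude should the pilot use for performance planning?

5220 ft

Pressure altitude = 3600 + (1013 − 983) × 30 = 3600 + (+900) = 4500 ft.
ISA temperature at 4500 ft = 15 − 2 × (4500/1000) = 6°C.
ISA deviation = 12 − 6 = +6°C.
Density altitude = 4500 + 120 × (6) = 5220 ft.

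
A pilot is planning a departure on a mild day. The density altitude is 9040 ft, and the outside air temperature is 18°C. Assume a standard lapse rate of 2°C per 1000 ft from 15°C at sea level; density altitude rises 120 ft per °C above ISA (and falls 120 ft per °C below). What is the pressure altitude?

DA = PA + 120 × (OAT − (15 − 2·PA/1000)) = PA + 120·OAT − 1800 + 0.24·PA = 1.24·PA + 120·OAT − 1800.
So 1.24·PA = 9040 − 120 × 18 + 1800 = 8680.
PA = 8680 / 1.24 = 7000 ft.

7000 ft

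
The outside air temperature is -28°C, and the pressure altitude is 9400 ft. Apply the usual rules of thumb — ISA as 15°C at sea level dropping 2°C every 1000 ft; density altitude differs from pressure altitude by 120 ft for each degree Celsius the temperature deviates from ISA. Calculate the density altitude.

ISA temperature at 9400 ft = 15 − 2 × (9400/1000) = -3.8°C.
ISA deviation = -28 − (-3.8) = -24.2°C.
Density altitude = 9400 + 120 × (-24.2) = 9400 + (-2904) = 6496 ft.

6496 ft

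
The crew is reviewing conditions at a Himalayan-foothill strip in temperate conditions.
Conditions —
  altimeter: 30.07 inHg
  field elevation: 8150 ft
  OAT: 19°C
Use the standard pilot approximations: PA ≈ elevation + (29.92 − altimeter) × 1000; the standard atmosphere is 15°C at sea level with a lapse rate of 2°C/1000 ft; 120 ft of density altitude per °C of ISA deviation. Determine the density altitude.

10400 ft

Pressure altitude = 8150 + (29.92 − 30.07) × 1000 = 8150 + (-150) = 8000 ft.
ISA temperature at 8000 ft = 15 − 2 × (8000/1000) = -1°C.
ISA deviation = 19 − (-1) = +20°C.
Density altitude = 8000 + 120 × (20) = 10400 ft.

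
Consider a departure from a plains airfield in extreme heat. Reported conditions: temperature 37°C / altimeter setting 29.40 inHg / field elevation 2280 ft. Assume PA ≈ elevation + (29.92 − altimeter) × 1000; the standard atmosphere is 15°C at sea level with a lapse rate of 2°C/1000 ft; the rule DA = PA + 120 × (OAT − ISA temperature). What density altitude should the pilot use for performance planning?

Pressure altitude = 2280 + (29.92 − 29.40) × 1000 = 2280 + (+520) = 2800 ft.
ISA temperature at 2800 ft = 15 − 2 × (2800/1000) = 9.4°C.
ISA deviation = 37 − 9.4 = +27.6°C.
Density altitude = 2800 + 120 × (27.6) = 6112 ft.

6112 ft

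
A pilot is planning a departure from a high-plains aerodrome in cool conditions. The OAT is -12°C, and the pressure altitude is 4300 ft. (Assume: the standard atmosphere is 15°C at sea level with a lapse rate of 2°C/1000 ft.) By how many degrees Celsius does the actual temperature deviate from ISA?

ISA temperature at 4300 ft = 15 − 2 × (4300/1000) = 6.4°C.
Deviation = OAT − ISA = -12 − 6.4 = -18.4°C.

ISA-18.4°C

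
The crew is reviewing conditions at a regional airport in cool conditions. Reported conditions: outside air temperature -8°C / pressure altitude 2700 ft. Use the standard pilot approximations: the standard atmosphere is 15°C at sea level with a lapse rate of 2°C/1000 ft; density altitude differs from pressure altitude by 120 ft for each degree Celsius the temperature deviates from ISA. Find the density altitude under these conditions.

ISA temperature at 2700 ft = 15 − 2 × (2700/1000) = 9.6°C.
ISA deviation = -8 − 9.6 = -17.6°C.
Density altitude = 2700 + 120 × (-17.6) = 2700 + (-2112) = 588 ft.

588 ft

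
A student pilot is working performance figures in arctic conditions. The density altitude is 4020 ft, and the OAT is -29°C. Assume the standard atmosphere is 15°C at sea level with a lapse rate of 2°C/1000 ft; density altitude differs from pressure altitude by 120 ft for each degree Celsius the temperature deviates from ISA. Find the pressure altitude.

7500 ft

DA = PA + 120 × (OAT − (15 − 2·PA/1000)) = PA + 120·OAT − 1800 + 0.24·PA = 1.24·PA + 120·OAT − 1800.
So 1.24·PA = 4020 − 120 × (-29) + 1800 = 9300.
PA = 9300 / 1.24 = 7500 ft.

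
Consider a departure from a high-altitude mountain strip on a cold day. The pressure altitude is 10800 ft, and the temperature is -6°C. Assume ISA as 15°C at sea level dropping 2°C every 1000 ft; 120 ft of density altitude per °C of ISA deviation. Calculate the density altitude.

ISA temperature at 10800 ft = 15 − 2 × (10800/1000) = -6.6°C.
ISA deviation = -6 − (-6.6) = +0.6°C.
Density altitude = 10800 + 120 × (0.6) = 10800 + (+72) = 10872 ft.

10872 ft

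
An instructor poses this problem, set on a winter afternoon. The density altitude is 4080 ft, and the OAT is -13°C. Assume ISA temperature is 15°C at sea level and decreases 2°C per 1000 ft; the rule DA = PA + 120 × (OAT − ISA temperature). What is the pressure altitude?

6000 ft

DA = PA + 120 × (OAT − (15 − 2·PA/1000)) = PA + 120·OAT − 1800 + 0.24·PA = 1.24·PA + 120·OAT − 1800.
So 1.24·PA = 4080 − 120 × (-13) + 1800 = 7440.
PA = 7440 / 1.24 = 6000 ft.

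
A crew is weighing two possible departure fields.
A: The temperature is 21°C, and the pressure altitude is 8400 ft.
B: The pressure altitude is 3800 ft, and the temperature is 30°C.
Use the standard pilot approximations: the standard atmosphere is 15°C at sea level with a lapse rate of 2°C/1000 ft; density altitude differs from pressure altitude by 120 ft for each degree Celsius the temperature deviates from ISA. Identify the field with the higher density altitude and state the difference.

A by 4624 ft

A: ISA temp = -1.8°C, deviation +22.8°C, DA = 8400 + 120 × 22.8 = 11136 ft.
B: ISA temp = 7.4°C, deviation +22.6°C, DA = 3800 + 120 × 22.6 = 6512 ft.
A is higher by 11136 − 6512 = 4624 ft.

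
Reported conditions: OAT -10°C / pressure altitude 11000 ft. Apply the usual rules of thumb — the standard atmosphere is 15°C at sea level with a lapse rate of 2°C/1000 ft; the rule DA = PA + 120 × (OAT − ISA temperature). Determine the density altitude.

10640 ft

ISA temperature at 11000 ft = 15 − 2 × (11000/1000) = -7°C.
ISA deviation = -10 − (-7) = -3°C.
Density altitude = 11000 + 120 × (-3) = 11000 + (-360) = 10640 ft.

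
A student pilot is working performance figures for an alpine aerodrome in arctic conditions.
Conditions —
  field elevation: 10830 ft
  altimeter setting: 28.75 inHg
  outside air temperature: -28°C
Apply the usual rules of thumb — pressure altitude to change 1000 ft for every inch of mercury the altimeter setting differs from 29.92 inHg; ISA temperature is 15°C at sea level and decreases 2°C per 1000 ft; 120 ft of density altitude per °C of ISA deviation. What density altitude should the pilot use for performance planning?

Pressure altitude = 10830 + (29.92 − 28.75) × 1000 = 10830 + (+1170) = 12000 ft.
ISA temperature at 12000 ft = 15 − 2 × (12000/1000) = -9°C.
ISA deviation = -28 − (-9) = -19°C.
Density altitude = 12000 + 120 × (-19) = 9720 ft.

9720 ft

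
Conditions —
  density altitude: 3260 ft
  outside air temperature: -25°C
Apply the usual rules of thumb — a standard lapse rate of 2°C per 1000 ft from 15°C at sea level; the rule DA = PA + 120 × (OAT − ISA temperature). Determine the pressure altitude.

6500 ft

DA = PA + 120 × (OAT − (15 − 2·PA/1000)) = PA + 120·OAT − 1800 + 0.24·PA = 1.24·PA + 120·OAT − 1800.
So 1.24·PA = 3260 − 120 × (-25) + 1800 = 8060.
PA = 8060 / 1.24 = 6500 ft.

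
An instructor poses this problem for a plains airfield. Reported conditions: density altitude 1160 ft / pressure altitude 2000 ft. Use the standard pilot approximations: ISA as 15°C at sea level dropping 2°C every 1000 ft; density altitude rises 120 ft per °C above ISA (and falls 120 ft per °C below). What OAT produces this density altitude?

4°C

Density altitude − pressure altitude = 1160 − 2000 = -840 ft.
At 120 ft/°C that is an ISA deviation of -840/120 = -7°C.
ISA temperature at 2000 ft = 15 − 2 × (2000/1000) = 11°C.
OAT = ISA + deviation = 11 + (-7) = 4°C.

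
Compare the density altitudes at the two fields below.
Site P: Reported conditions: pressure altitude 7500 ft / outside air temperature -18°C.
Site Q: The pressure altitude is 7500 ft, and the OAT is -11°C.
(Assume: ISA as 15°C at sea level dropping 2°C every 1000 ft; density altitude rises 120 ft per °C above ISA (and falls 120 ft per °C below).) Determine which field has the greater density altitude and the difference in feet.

Site Q by 840 ft

Site P: ISA temp = 0°C, deviation -18°C, DA = 7500 + 120 × (-18) = 5340 ft.
Site Q: ISA temp = 0°C, deviation -11°C, DA = 7500 + 120 × (-11) = 6180 ft.
Site Q is higher by 6180 − 5340 = 840 ft.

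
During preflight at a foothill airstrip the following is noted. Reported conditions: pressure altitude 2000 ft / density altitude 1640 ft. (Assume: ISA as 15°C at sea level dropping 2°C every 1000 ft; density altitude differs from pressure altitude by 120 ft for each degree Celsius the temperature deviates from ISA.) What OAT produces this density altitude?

Density altitude − pressure altitude = 1640 − 2000 = -360 ft.
At 120 ft/°C that is an ISA deviation of -360/120 = -3°C.
ISA temperature at 2000 ft = 15 − 2 × (2000/1000) = 11°C.
OAT = ISA + deviation = 11 + (-3) = 8°C.

8°C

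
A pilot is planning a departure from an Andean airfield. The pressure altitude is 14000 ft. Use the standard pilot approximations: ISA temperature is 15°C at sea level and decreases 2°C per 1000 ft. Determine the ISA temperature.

-13°C

ISA temperature = 15 − 2 × (14000/1000) = 15 − 28 = -13°C.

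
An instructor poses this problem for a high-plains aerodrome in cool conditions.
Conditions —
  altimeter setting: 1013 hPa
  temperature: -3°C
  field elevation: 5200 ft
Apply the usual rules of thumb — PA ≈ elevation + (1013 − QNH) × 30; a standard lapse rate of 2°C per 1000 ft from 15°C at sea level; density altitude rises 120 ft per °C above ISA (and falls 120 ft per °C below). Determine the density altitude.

Pressure altitude = 5200 + (1013 − 1013) × 30 = 5200 + (0) = 5200 ft.
ISA temperature at 5200 ft = 15 − 2 × (5200/1000) = 4.6°C.
ISA deviation = -3 − 4.6 = -7.6°C.
Density altitude = 5200 + 120 × (-7.6) = 4288 ft.

4288 ft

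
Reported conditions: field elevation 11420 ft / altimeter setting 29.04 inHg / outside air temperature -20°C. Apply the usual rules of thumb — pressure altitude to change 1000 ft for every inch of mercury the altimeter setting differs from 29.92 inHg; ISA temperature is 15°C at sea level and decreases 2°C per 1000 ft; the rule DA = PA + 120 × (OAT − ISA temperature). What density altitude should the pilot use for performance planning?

Pressure altitude = 11420 + (29.92 − 29.04) × 1000 = 11420 + (+880) = 12300 ft.
ISA temperature at 12300 ft = 15 − 2 × (12300/1000) = -9.6°C.
ISA deviation = -20 − (-9.6) = -10.4°C.
Density altitude = 12300 + 120 × (-10.4) = 11052 ft.

11052 ft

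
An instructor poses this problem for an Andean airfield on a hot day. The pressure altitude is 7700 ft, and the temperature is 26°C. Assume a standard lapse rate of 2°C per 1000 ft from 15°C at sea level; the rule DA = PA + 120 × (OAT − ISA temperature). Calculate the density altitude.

10868 ft

ISA temperature at 7700 ft = 15 − 2 × (7700/1000) = -0.4°C.
ISA deviation = 26 − (-0.4) = +26.4°C.
Density altitude = 7700 + 120 × (26.4) = 7700 + (+3168) = 10868 ft.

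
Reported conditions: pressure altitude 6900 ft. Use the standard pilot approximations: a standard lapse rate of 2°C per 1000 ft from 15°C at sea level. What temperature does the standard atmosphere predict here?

1.2°C

ISA temperature = 15 − 2 × (6900/1000) = 15 − 13.8 = 1.2°C.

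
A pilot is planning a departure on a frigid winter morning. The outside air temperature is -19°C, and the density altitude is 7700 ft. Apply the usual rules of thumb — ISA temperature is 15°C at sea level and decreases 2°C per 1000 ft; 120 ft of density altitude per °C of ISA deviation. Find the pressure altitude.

DA = PA + 120 × (OAT − (15 − 2·PA/1000)) = PA + 120·OAT − 1800 + 0.24·PA = 1.24·PA + 120·OAT − 1800.
So 1.24·PA = 7700 − 120 × (-19) + 1800 = 11780.
PA = 11780 / 1.24 = 9500 ft.

9500 ft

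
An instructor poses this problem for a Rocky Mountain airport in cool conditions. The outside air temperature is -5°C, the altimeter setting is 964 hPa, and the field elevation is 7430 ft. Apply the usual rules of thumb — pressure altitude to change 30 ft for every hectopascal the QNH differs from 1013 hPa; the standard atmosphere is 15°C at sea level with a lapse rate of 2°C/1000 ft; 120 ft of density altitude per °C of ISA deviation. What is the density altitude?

8636 ft

Pressure altitude = 7430 + (1013 − 964) × 30 = 7430 + (+1470) = 8900 ft.
ISA temperature at 8900 ft = 15 − 2 × (8900/1000) = -2.8°C.
ISA deviation = -5 − (-2.8) = -2.2°C.
Density altitude = 8900 + 120 × (-2.2) = 8636 ft.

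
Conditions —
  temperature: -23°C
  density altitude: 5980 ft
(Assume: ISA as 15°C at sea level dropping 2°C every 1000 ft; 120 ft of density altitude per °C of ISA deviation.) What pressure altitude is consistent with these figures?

8500 ft

DA = PA + 120 × (OAT − (15 − 2·PA/1000)) = PA + 120·OAT − 1800 + 0.24·PA = 1.24·PA + 120·OAT − 1800.
So 1.24·PA = 5980 − 120 × (-23) + 1800 = 10540.
PA = 10540 / 1.24 = 8500 ft.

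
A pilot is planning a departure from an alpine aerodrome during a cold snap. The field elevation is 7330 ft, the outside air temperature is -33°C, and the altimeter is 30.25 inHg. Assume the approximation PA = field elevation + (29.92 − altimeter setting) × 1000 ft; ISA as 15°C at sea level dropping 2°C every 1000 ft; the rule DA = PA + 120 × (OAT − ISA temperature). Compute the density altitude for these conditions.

Pressure altitude = 7330 + (29.92 − 30.25) × 1000 = 7330 + (-330) = 7000 ft.
ISA temperature at 7000 ft = 15 − 2 × (7000/1000) = 1°C.
ISA deviation = -33 − 1 = -34°C.
Density altitude = 7000 + 120 × (-34) = 2920 ft.

2920 ft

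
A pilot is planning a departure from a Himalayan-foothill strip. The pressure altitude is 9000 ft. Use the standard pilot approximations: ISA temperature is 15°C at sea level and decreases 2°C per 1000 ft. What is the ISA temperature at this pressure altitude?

ISA temperature = 15 − 2 × (9000/1000) = 15 − 18 = -3°C.

-3°C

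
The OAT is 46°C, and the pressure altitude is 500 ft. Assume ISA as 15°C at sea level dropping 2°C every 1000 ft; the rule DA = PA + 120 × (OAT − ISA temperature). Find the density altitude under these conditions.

ISA temperature at 500 ft = 15 − 2 × (500/1000) = 14°C.
ISA deviation = 46 − 14 = +32°C.
Density altitude = 500 + 120 × (32) = 500 + (+3840) = 4340 ft.

4340 ft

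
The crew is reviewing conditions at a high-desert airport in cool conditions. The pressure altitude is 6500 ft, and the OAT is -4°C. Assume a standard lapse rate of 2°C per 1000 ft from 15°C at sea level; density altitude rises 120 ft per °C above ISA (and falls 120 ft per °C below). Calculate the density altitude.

5780 ft

ISA temperature at 6500 ft = 15 − 2 × (6500/1000) = 2°C.
ISA deviation = -4 − 2 = -6°C.
Density altitude = 6500 + 120 × (-6) = 6500 + (-720) = 5780 ft.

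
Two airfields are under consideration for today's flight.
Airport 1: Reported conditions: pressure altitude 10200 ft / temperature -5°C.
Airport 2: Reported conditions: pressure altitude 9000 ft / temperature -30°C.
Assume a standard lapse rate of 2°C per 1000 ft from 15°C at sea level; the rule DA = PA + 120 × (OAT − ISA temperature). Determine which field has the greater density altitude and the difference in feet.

Airport 1: ISA temp = -5.4°C, deviation +0.4°C, DA = 10200 + 120 × 0.4 = 10248 ft.
Airport 2: ISA temp = -3°C, deviation -27°C, DA = 9000 + 120 × (-27) = 5760 ft.
Airport 1 is higher by 10248 − 5760 = 4488 ft.

Airport 1 by 4488 ft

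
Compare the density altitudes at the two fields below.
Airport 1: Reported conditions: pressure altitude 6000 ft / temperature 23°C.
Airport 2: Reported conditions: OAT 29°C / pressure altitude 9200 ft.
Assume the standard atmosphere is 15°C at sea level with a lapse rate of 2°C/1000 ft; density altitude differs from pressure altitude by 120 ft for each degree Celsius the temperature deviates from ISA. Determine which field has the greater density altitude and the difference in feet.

Airport 2 by 4688 ft

Airport 1: ISA temp = 3°C, deviation +20°C, DA = 6000 + 120 × 20 = 8400 ft.
Airport 2: ISA temp = -3.4°C, deviation +32.4°C, DA = 9200 + 120 × 32.4 = 13088 ft.
Airport 2 is higher by 13088 − 8400 = 4688 ft.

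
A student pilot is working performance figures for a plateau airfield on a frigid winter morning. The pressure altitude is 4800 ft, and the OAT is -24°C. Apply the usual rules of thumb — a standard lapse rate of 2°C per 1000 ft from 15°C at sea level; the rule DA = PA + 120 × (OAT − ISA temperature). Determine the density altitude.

ISA temperature at 4800 ft = 15 − 2 × (4800/1000) = 5.4°C.
ISA deviation = -24 − 5.4 = -29.4°C.
Density altitude = 4800 + 120 × (-29.4) = 4800 + (-3528) = 1272 ft.

1272 ft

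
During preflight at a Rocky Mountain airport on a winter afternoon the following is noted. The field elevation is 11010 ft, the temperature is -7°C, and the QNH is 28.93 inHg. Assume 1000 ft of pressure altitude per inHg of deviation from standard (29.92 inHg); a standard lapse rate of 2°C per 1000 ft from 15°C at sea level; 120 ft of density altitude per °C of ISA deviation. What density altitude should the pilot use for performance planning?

12240 ft

Pressure altitude = 11010 + (29.92 − 28.93) × 1000 = 11010 + (+990) = 12000 ft.
ISA temperature at 12000 ft = 15 − 2 × (12000/1000) = -9°C.
ISA deviation = -7 − (-9) = +2°C.
Density altitude = 12000 + 120 × (2) = 12240 ft.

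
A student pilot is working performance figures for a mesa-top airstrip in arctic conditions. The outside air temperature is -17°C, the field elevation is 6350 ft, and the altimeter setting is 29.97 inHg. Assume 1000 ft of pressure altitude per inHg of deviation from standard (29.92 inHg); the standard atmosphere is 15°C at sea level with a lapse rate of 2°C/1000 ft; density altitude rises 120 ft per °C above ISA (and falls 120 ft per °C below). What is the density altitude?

3972 ft

Pressure altitude = 6350 + (29.92 − 29.97) × 1000 = 6350 + (-50) = 6300 ft.
ISA temperature at 6300 ft = 15 − 2 × (6300/1000) = 2.4°C.
ISA deviation = -17 − 2.4 = -19.4°C.
Density altitude = 6300 + 120 × (-19.4) = 3972 ft.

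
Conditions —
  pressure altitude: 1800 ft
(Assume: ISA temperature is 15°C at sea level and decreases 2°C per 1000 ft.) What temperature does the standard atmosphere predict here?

11.4°C

ISA temperature = 15 − 2 × (1800/1000) = 15 − 3.6 = 11.4°C.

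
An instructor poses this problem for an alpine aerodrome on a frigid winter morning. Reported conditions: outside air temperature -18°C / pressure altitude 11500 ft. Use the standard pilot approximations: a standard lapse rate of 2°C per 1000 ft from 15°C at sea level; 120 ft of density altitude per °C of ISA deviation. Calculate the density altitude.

ISA temperature at 11500 ft = 15 − 2 × (11500/1000) = -8°C.
ISA deviation = -18 − (-8) = -10°C.
Density altitude = 11500 + 120 × (-10) = 11500 + (-1200) = 10300 ft.

10300 ft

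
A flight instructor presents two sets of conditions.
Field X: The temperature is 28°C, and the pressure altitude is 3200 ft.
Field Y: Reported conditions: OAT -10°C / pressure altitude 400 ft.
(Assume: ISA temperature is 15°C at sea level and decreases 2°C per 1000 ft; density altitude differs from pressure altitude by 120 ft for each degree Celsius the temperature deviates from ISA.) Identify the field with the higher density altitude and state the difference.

Field X by 8032 ft

Field X: ISA temp = 8.6°C, deviation +19.4°C, DA = 3200 + 120 × 19.4 = 5528 ft.
Field Y: ISA temp = 14.2°C, deviation -24.2°C, DA = 400 + 120 × (-24.2) = -2504 ft.
Field X is higher by 5528 − (-2504) = 8032 ft.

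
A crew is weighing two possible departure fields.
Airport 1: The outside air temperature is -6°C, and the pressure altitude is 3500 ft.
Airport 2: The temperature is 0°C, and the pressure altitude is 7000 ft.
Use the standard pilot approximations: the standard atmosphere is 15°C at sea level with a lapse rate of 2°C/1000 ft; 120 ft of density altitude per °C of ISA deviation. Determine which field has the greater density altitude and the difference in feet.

Airport 2 by 5060 ft

Airport 1: ISA temp = 8°C, deviation -14°C, DA = 3500 + 120 × (-14) = 1820 ft.
Airport 2: ISA temp = 1°C, deviation -1°C, DA = 7000 + 120 × (-1) = 6880 ft.
Airport 2 is higher by 6880 − 1820 = 5060 ft.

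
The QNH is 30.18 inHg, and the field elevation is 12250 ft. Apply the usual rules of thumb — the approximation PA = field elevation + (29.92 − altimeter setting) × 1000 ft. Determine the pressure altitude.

11990 ft

Pressure correction = (29.92 − 30.18) × 1000 = -260 ft.
Pressure altitude = 12250 + (-260) = 11990 ft.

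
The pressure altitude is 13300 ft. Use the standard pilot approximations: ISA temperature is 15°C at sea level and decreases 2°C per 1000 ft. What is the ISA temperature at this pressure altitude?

ISA temperature = 15 − 2 × (13300/1000) = 15 − 26.6 = -11.6°C.

-11.6°C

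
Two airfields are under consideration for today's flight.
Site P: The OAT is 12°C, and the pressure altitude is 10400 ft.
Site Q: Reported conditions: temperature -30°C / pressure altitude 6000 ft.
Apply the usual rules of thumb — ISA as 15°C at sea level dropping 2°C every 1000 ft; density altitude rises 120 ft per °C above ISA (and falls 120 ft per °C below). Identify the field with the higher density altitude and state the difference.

Site P: ISA temp = -5.8°C, deviation +17.8°C, DA = 10400 + 120 × 17.8 = 12536 ft.
Site Q: ISA temp = 3°C, deviation -33°C, DA = 6000 + 120 × (-33) = 2040 ft.
Site P is higher by 12536 − 2040 = 10496 ft.

Site P by 10496 ft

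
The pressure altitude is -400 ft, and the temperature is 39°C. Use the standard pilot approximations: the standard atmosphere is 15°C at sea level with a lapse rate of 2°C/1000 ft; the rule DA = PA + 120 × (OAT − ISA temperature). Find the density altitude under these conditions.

ISA temperature at -400 ft = 15 − 2 × (-400/1000) = 15.8°C.
ISA deviation = 39 − 15.8 = +23.2°C.
Density altitude = -400 + 120 × (23.2) = -400 + (+2784) = 2384 ft.

2384 ft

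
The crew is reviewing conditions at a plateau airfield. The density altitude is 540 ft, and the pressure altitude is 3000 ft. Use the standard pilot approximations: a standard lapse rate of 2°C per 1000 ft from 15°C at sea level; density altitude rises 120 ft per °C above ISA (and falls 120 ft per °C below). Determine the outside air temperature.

Density altitude − pressure altitude = 540 − 3000 = -2460 ft.
At 120 ft/°C that is an ISA deviation of -2460/120 = -20.5°C.
ISA temperature at 3000 ft = 15 − 2 × (3000/1000) = 9°C.
OAT = ISA + deviation = 9 + (-20.5) = -11.5°C.

-11.5°C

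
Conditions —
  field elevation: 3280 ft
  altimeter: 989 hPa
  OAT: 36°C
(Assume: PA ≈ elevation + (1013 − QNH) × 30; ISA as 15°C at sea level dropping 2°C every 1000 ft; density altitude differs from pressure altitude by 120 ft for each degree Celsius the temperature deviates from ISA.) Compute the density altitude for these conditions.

Pressure altitude = 3280 + (1013 − 989) × 30 = 3280 + (+720) = 4000 ft.
ISA temperature at 4000 ft = 15 − 2 × (4000/1000) = 7°C.
ISA deviation = 36 − 7 = +29°C.
Density altitude = 4000 + 120 × (29) = 7480 ft.

7480 ft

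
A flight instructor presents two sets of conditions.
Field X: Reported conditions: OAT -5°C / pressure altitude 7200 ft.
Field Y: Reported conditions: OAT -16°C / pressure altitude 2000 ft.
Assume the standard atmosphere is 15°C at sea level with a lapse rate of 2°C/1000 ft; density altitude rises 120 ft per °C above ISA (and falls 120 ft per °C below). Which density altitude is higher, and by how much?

Field X by 7768 ft

Field X: ISA temp = 0.6°C, deviation -5.6°C, DA = 7200 + 120 × (-5.6) = 6528 ft.
Field Y: ISA temp = 11°C, deviation -27°C, DA = 2000 + 120 × (-27) = -1240 ft.
Field X is higher by 6528 − (-1240) = 7768 ft.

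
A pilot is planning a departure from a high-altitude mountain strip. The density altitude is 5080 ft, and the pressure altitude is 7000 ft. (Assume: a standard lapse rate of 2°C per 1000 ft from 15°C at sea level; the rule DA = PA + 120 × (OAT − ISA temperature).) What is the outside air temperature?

-15°C

Density altitude − pressure altitude = 5080 − 7000 = -1920 ft.
At 120 ft/°C that is an ISA deviation of -1920/120 = -16°C.
ISA temperature at 7000 ft = 15 − 2 × (7000/1000) = 1°C.
OAT = ISA + deviation = 1 + (-16) = -15°C.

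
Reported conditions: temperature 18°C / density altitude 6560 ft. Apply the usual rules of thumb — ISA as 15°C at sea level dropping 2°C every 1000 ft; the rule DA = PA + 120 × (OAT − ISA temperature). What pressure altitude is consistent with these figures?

DA = PA + 120 × (OAT − (15 − 2·PA/1000)) = PA + 120·OAT − 1800 + 0.24·PA = 1.24·PA + 120·OAT − 1800.
So 1.24·PA = 6560 − 120 × 18 + 1800 = 6200.
PA = 6200 / 1.24 = 5000 ft.

5000 ft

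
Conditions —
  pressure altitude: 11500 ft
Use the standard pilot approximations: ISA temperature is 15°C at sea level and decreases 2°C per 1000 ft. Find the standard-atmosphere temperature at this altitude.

ISA temperature = 15 − 2 × (11500/1000) = 15 − 23 = -8°C.

-8°C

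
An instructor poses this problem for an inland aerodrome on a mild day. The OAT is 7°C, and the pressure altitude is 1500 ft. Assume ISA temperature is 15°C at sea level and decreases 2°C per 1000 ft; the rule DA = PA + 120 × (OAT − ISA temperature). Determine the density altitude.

900 ft

ISA temperature at 1500 ft = 15 − 2 × (1500/1000) = 12°C.
ISA deviation = 7 − 12 = -5°C.
Density altitude = 1500 + 120 × (-5) = 1500 + (-600) = 900 ft.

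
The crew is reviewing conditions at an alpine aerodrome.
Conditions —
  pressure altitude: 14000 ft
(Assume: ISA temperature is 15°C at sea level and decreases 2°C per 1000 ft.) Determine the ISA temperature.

-13°C

ISA temperature = 15 − 2 × (14000/1000) = 15 − 28 = -13°C.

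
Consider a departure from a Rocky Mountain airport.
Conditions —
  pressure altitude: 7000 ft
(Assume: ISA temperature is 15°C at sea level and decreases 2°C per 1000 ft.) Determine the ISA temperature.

1°C

ISA temperature = 15 − 2 × (7000/1000) = 15 − 14 = 1°C.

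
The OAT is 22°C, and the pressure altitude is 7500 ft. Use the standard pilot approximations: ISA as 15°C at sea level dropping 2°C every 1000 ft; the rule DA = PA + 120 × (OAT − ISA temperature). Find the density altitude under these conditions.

10140 ft

ISA temperature at 7500 ft = 15 − 2 × (7500/1000) = 0°C.
ISA deviation = 22 − 0 = +22°C.
Density altitude = 7500 + 120 × (22) = 7500 + (+2640) = 10140 ft.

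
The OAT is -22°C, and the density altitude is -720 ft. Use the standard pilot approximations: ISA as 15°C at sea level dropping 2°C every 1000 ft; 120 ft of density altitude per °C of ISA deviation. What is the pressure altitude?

DA = PA + 120 × (OAT − (15 − 2·PA/1000)) = PA + 120·OAT − 1800 + 0.24·PA = 1.24·PA + 120·OAT − 1800.
So 1.24·PA = -720 − 120 × (-22) + 1800 = 3720.
PA = 3720 / 1.24 = 3000 ft.

3000 ft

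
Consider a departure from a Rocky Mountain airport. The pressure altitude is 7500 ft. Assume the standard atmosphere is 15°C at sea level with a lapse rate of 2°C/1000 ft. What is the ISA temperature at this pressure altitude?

ISA temperature = 15 − 2 × (7500/1000) = 15 − 15 = 0°C.

0°C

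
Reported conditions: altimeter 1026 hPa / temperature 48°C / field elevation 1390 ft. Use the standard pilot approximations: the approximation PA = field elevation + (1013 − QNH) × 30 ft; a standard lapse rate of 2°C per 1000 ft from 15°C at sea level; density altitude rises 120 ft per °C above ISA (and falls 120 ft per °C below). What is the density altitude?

Pressure altitude = 1390 + (1013 − 1026) × 30 = 1390 + (-390) = 1000 ft.
ISA temperature at 1000 ft = 15 − 2 × (1000/1000) = 13°C.
ISA deviation = 48 − 13 = +35°C.
Density altitude = 1000 + 120 × (35) = 5200 ft.

5200 ft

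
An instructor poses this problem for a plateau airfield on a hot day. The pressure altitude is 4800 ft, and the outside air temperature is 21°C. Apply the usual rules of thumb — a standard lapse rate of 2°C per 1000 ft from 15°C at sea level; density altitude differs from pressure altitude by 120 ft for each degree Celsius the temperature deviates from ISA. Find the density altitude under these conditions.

ISA temperature at 4800 ft = 15 − 2 × (4800/1000) = 5.4°C.
ISA deviation = 21 − 5.4 = +15.6°C.
Density altitude = 4800 + 120 × (15.6) = 4800 + (+1872) = 6672 ft.

6672 ft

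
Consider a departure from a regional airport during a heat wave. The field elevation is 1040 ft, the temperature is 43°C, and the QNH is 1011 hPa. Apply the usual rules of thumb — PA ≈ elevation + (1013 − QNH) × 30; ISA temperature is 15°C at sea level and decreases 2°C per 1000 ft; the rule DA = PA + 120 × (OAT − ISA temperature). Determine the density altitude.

4724 ft

Pressure altitude = 1040 + (1013 − 1011) × 30 = 1040 + (+60) = 1100 ft.
ISA temperature at 1100 ft = 15 − 2 × (1100/1000) = 12.8°C.
ISA deviation = 43 − 12.8 = +30.2°C.
Density altitude = 1100 + 120 × (30.2) = 4724 ft.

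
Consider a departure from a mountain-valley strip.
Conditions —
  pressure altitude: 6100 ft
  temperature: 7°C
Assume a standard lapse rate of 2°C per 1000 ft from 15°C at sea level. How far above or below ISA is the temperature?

ISA+4.2°C

ISA temperature at 6100 ft = 15 − 2 × (6100/1000) = 2.8°C.
Deviation = OAT − ISA = 7 − 2.8 = +4.2°C.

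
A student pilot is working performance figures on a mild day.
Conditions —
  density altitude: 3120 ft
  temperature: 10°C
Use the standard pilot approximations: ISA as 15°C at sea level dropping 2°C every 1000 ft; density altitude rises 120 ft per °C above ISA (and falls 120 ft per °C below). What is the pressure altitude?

3000 ft

DA = PA + 120 × (OAT − (15 − 2·PA/1000)) = PA + 120·OAT − 1800 + 0.24·PA = 1.24·PA + 120·OAT − 1800.
So 1.24·PA = 3120 − 120 × 10 + 1800 = 3720.
PA = 3720 / 1.24 = 3000 ft.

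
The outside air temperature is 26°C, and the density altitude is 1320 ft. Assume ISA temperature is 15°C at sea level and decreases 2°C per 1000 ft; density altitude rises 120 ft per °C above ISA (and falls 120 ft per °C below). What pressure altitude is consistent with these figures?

0 ft

DA = PA + 120 × (OAT − (15 − 2·PA/1000)) = PA + 120·OAT − 1800 + 0.24·PA = 1.24·PA + 120·OAT − 1800.
So 1.24·PA = 1320 − 120 × 26 + 1800 = 0.
PA = 0 / 1.24 = 0 ft.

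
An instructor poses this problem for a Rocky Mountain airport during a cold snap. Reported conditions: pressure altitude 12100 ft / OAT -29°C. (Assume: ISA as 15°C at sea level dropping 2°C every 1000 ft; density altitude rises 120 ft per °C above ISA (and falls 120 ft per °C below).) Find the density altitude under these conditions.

9724 ft

ISA temperature at 12100 ft = 15 − 2 × (12100/1000) = -9.2°C.
ISA deviation = -29 − (-9.2) = -19.8°C.
Density altitude = 12100 + 120 × (-19.8) = 12100 + (-2376) = 9724 ft.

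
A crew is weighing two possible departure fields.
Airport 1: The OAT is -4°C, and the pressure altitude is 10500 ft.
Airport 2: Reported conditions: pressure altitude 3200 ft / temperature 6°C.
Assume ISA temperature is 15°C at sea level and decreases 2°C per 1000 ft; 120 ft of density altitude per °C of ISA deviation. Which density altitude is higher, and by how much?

Airport 1: ISA temp = -6°C, deviation +2°C, DA = 10500 + 120 × 2 = 10740 ft.
Airport 2: ISA temp = 8.6°C, deviation -2.6°C, DA = 3200 + 120 × (-2.6) = 2888 ft.
Airport 1 is higher by 10740 − 2888 = 7852 ft.

Airport 1 by 7852 ft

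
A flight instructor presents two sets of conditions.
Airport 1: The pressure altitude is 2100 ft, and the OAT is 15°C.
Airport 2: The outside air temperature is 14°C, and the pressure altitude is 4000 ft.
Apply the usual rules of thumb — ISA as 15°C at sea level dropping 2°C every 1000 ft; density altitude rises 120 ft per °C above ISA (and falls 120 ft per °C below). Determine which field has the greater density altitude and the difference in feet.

Airport 1: ISA temp = 10.8°C, deviation +4.2°C, DA = 2100 + 120 × 4.2 = 2604 ft.
Airport 2: ISA temp = 7°C, deviation +7°C, DA = 4000 + 120 × 7 = 4840 ft.
Airport 2 is higher by 4840 − 2604 = 2236 ft.

Airport 2 by 2236 ft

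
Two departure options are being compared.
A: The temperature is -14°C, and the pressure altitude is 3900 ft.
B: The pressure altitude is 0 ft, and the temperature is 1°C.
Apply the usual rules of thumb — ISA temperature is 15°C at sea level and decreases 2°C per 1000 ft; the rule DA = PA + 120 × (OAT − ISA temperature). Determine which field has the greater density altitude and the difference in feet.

A by 3036 ft

A: ISA temp = 7.2°C, deviation -21.2°C, DA = 3900 + 120 × (-21.2) = 1356 ft.
B: ISA temp = 15°C, deviation -14°C, DA = 0 + 120 × (-14) = -1680 ft.
A is higher by 1356 − (-1680) = 3036 ft.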